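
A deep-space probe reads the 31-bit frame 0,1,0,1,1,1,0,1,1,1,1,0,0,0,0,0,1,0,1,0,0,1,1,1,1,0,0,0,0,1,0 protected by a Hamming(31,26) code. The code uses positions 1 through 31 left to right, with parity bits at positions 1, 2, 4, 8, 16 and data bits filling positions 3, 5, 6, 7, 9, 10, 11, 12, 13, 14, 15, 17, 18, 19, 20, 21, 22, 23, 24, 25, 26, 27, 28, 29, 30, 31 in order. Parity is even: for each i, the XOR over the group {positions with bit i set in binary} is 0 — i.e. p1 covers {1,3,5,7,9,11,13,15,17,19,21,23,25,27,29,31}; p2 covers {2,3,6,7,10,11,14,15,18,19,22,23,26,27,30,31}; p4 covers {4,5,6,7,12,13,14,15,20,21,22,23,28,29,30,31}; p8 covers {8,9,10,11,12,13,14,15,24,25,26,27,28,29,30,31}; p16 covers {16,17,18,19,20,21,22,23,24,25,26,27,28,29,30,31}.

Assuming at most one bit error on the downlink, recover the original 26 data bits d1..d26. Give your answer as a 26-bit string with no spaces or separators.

01101110000101001110000010

s1 (pos 1,3,5,7,9,11,13,15,17,19,21,23,25,27,29,31): 0⊕0⊕1⊕0⊕1⊕1⊕0⊕0⊕1⊕1⊕0⊕1⊕1⊕0⊕0⊕0 = 1
s2 (pos 2,3,6,7,10,11,14,15,18,19,22,23,26,27,30,31): 1⊕0⊕1⊕0⊕1⊕1⊕0⊕0⊕0⊕1⊕1⊕1⊕0⊕0⊕1⊕0 = 0
s4 (pos 4,5,6,7,12,13,14,15,20,21,22,23,28,29,30,31): 1⊕1⊕1⊕0⊕0⊕0⊕0⊕0⊕0⊕0⊕1⊕1⊕0⊕0⊕1⊕0 = 0
s8 (pos 8,9,10,11,12,13,14,15,24,25,26,27,28,29,30,31): 1⊕1⊕1⊕1⊕0⊕0⊕0⊕0⊕1⊕1⊕0⊕0⊕0⊕0⊕1⊕0 = 1
s16 (pos 16,17,18,19,20,21,22,23,24,25,26,27,28,29,30,31): 0⊕1⊕0⊕1⊕0⊕0⊕1⊕1⊕1⊕1⊕0⊕0⊕0⊕0⊕1⊕0 = 1
Syndrome s16…s1 = 11001 → error at position 25.
Flip position 25: 0101110111100000101001111000010 → 0101110111100000101001110000010
Read data bits from positions 3,5,6,7,9,10,11,12,13,14,15,17,18,19,20,21,22,23,24,25,26,27,28,29,30,31: 01101110000101001110000010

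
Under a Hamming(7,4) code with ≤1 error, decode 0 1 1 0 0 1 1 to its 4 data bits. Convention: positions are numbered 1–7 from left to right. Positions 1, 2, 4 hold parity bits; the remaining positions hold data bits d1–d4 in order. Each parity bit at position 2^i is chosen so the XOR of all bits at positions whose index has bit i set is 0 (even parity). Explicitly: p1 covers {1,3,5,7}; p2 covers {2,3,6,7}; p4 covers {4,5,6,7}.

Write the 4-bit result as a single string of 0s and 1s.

s1 (pos 1,3,5,7): 0⊕1⊕0⊕1 = 0
s2 (pos 2,3,6,7): 1⊕1⊕1⊕1 = 0
s4 (pos 4,5,6,7): 0⊕0⊕1⊕1 = 0
Syndrome s4…s1 = 000 → no error.
Read data bits from positions 3,5,6,7: 1011

1011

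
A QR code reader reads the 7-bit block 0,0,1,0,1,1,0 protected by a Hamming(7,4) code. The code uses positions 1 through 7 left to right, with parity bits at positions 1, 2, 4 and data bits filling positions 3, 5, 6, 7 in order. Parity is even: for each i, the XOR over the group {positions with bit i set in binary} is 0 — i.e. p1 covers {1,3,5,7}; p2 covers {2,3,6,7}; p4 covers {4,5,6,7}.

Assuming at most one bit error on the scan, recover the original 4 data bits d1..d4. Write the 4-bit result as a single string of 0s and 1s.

1110

s1 (pos 1,3,5,7): 0⊕1⊕1⊕0 = 0
s2 (pos 2,3,6,7): 0⊕1⊕1⊕0 = 0
s4 (pos 4,5,6,7): 0⊕1⊕1⊕0 = 0
Syndrome s4…s1 = 000 → no error.
Read data bits from positions 3,5,6,7: 1110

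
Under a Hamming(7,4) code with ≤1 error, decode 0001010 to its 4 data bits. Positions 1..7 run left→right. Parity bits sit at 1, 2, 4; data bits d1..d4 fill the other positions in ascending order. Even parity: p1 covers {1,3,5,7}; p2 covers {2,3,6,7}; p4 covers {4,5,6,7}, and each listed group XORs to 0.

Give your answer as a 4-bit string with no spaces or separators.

0010

s1 (pos 1,3,5,7): 0⊕0⊕0⊕0 = 0
s2 (pos 2,3,6,7): 0⊕0⊕1⊕0 = 1
s4 (pos 4,5,6,7): 1⊕0⊕1⊕0 = 0
Syndrome s4…s1 = 010 → error at position 2.
Flip position 2: 0001010 → 0101010
Read data bits from positions 3,5,6,7: 0010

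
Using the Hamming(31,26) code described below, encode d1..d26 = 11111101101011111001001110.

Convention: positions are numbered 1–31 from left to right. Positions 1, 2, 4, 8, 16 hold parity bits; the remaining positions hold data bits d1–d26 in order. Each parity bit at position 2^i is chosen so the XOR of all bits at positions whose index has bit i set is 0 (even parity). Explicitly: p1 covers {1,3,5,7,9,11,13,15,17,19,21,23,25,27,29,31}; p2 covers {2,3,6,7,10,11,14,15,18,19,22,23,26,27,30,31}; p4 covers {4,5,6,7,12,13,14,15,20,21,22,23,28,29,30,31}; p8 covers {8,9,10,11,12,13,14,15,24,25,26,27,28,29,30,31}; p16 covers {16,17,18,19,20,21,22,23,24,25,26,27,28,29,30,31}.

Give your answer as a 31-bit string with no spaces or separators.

0110111111011011011111001001110

Place data at non-parity positions: p1 p2 1 p4 1 1 1 p8 1 1 0 1 1 0 1 p16 0 1 1 1 1 1 0 0 1 0 0 1 1 1 0
p1 (pos 1,3,5,7,9,11,13,15,17,19,21,23,25,27,29,31): XOR of data positions = 1⊕1⊕1⊕1⊕0⊕1⊕1⊕0⊕1⊕1⊕0⊕1⊕0⊕1⊕0 = 0
p2 (pos 2,3,6,7,10,11,14,15,18,19,22,23,26,27,30,31): XOR of data positions = 1⊕1⊕1⊕1⊕0⊕0⊕1⊕1⊕1⊕1⊕0⊕0⊕0⊕1⊕0 = 1
p4 (pos 4,5,6,7,12,13,14,15,20,21,22,23,28,29,30,31): XOR of data positions = 1⊕1⊕1⊕1⊕1⊕0⊕1⊕1⊕1⊕1⊕0⊕1⊕1⊕1⊕0 = 0
p8 (pos 8,9,10,11,12,13,14,15,24,25,26,27,28,29,30,31): XOR of data positions = 1⊕1⊕0⊕1⊕1⊕0⊕1⊕0⊕1⊕0⊕0⊕1⊕1⊕1⊕0 = 1
p16 (pos 16,17,18,19,20,21,22,23,24,25,26,27,28,29,30,31): XOR of data positions = 0⊕1⊕1⊕1⊕1⊕1⊕0⊕0⊕1⊕0⊕0⊕1⊕1⊕1⊕0 = 1
Codeword: 0110111111011011011111001001110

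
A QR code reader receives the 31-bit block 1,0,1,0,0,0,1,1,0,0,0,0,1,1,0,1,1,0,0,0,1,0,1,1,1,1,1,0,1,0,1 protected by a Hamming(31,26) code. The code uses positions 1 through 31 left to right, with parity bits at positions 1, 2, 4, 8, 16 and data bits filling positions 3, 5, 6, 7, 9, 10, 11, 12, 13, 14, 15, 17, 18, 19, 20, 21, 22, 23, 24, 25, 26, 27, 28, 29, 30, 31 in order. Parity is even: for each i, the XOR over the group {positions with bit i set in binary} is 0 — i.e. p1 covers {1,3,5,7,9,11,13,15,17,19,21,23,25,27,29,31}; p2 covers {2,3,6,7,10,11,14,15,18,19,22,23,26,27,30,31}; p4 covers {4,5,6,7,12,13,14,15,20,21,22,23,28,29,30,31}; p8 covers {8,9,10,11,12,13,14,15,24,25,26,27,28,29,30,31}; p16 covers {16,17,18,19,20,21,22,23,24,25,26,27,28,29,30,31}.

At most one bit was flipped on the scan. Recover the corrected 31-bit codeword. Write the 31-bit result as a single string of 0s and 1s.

1010001100001111100010111110101

s1 (pos 1,3,5,7,9,11,13,15,17,19,21,23,25,27,29,31): 1⊕1⊕0⊕1⊕0⊕0⊕1⊕0⊕1⊕0⊕1⊕1⊕1⊕1⊕1⊕1 = 1
s2 (pos 2,3,6,7,10,11,14,15,18,19,22,23,26,27,30,31): 0⊕1⊕0⊕1⊕0⊕0⊕1⊕0⊕0⊕0⊕0⊕1⊕1⊕1⊕0⊕1 = 1
s4 (pos 4,5,6,7,12,13,14,15,20,21,22,23,28,29,30,31): 0⊕0⊕0⊕1⊕0⊕1⊕1⊕0⊕0⊕1⊕0⊕1⊕0⊕1⊕0⊕1 = 1
s8 (pos 8,9,10,11,12,13,14,15,24,25,26,27,28,29,30,31): 1⊕0⊕0⊕0⊕0⊕1⊕1⊕0⊕1⊕1⊕1⊕1⊕0⊕1⊕0⊕1 = 1
s16 (pos 16,17,18,19,20,21,22,23,24,25,26,27,28,29,30,31): 1⊕1⊕0⊕0⊕0⊕1⊕0⊕1⊕1⊕1⊕1⊕1⊕0⊕1⊕0⊕1 = 0
Syndrome s16…s1 = 01111 → error at position 15.
Flip position 15: 1010001100001101100010111110101 → 1010001100001111100010111110101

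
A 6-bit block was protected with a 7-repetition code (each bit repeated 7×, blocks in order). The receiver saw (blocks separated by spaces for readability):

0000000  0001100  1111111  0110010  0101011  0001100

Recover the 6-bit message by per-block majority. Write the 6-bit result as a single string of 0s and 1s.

001010

Block 1 (0000000): 0 ones → 0
Block 2 (0001100): 2 ones → 0
Block 3 (1111111): 7 ones → 1
Block 4 (0110010): 3 ones → 0
Block 5 (0101011): 4 ones → 1
Block 6 (0001100): 2 ones → 0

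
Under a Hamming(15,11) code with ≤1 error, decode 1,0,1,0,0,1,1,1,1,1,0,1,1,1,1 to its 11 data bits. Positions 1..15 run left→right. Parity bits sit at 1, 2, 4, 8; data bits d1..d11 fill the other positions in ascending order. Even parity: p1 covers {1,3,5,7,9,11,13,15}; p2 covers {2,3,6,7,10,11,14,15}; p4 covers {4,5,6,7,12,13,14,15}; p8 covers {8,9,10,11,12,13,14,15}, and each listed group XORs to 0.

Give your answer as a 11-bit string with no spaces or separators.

10111101111

s1 (pos 1,3,5,7,9,11,13,15): 1⊕1⊕0⊕1⊕1⊕0⊕1⊕1 = 0
s2 (pos 2,3,6,7,10,11,14,15): 0⊕1⊕1⊕1⊕1⊕0⊕1⊕1 = 0
s4 (pos 4,5,6,7,12,13,14,15): 0⊕0⊕1⊕1⊕1⊕1⊕1⊕1 = 0
s8 (pos 8,9,10,11,12,13,14,15): 1⊕1⊕1⊕0⊕1⊕1⊕1⊕1 = 1
Syndrome s8…s1 = 1000 → error at position 8.
Flip position 8: 101001111101111 → 101001101101111
Read data bits from positions 3,5,6,7,9,10,11,12,13,14,15: 10111101111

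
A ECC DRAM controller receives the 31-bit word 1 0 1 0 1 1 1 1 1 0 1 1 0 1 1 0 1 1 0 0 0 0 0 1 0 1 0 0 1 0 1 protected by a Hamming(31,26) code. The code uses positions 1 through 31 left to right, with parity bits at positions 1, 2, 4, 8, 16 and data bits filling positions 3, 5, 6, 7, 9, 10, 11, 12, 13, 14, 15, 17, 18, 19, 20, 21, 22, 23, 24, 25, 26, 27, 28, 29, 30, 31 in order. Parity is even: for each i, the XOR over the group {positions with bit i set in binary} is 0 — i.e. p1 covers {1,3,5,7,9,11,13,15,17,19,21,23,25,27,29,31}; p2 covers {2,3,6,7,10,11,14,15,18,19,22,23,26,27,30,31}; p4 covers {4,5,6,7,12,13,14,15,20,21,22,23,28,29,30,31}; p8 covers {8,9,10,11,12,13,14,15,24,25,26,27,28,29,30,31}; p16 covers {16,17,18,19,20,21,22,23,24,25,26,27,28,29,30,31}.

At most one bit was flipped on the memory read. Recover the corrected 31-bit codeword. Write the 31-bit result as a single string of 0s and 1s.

s1 (pos 1,3,5,7,9,11,13,15,17,19,21,23,25,27,29,31): 1⊕1⊕1⊕1⊕1⊕1⊕0⊕1⊕1⊕0⊕0⊕0⊕0⊕0⊕1⊕1 = 0
s2 (pos 2,3,6,7,10,11,14,15,18,19,22,23,26,27,30,31): 0⊕1⊕1⊕1⊕0⊕1⊕1⊕1⊕1⊕0⊕0⊕0⊕1⊕0⊕0⊕1 = 1
s4 (pos 4,5,6,7,12,13,14,15,20,21,22,23,28,29,30,31): 0⊕1⊕1⊕1⊕1⊕0⊕1⊕1⊕0⊕0⊕0⊕0⊕0⊕1⊕0⊕1 = 0
s8 (pos 8,9,10,11,12,13,14,15,24,25,26,27,28,29,30,31): 1⊕1⊕0⊕1⊕1⊕0⊕1⊕1⊕1⊕0⊕1⊕0⊕0⊕1⊕0⊕1 = 0
s16 (pos 16,17,18,19,20,21,22,23,24,25,26,27,28,29,30,31): 0⊕1⊕1⊕0⊕0⊕0⊕0⊕0⊕1⊕0⊕1⊕0⊕0⊕1⊕0⊕1 = 0
Syndrome s16…s1 = 00010 → error at position 2.
Flip position 2: 1010111110110110110000010100101 → 1110111110110110110000010100101

1110111110110110110000010100101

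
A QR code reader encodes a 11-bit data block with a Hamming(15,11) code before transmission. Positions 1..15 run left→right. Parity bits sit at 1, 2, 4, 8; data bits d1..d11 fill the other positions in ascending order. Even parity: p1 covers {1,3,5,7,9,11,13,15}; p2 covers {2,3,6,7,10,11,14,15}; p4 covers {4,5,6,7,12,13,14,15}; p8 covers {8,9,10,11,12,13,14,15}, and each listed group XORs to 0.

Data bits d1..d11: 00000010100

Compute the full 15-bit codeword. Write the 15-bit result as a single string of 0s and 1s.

Place data at non-parity positions: p1 p2 0 p4 0 0 0 p8 0 0 1 0 1 0 0
p1 (pos 1,3,5,7,9,11,13,15): XOR of data positions = 0⊕0⊕0⊕0⊕1⊕1⊕0 = 0
p2 (pos 2,3,6,7,10,11,14,15): XOR of data positions = 0⊕0⊕0⊕0⊕1⊕0⊕0 = 1
p4 (pos 4,5,6,7,12,13,14,15): XOR of data positions = 0⊕0⊕0⊕0⊕1⊕0⊕0 = 1
p8 (pos 8,9,10,11,12,13,14,15): XOR of data positions = 0⊕0⊕1⊕0⊕1⊕0⊕0 = 0
Codeword: 010100000010100

010100000010100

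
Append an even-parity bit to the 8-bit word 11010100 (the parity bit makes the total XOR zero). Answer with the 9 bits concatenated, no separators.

XOR of the 8 data bits: 1⊕1⊕0⊕1⊕0⊕1⊕0⊕0 = 0
Parity bit = 0 (so all 9 bits XOR to 0).

110101000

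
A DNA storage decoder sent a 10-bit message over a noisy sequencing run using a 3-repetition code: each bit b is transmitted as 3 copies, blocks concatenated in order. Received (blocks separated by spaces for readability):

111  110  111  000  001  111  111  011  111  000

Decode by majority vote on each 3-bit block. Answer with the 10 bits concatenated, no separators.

Block 1 (111): 3 ones → 1
Block 2 (110): 2 ones → 1
Block 3 (111): 3 ones → 1
Block 4 (000): 0 ones → 0
Block 5 (001): 1 one → 0
Block 6 (111): 3 ones → 1
Block 7 (111): 3 ones → 1
Block 8 (011): 2 ones → 1
Block 9 (111): 3 ones → 1
Block 10 (000): 0 ones → 0

1110011110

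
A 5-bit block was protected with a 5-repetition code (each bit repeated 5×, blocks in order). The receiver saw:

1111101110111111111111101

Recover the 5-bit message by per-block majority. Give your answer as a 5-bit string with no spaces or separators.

Block 1 (11111): 5 ones → 1
Block 2 (01110): 3 ones → 1
Block 3 (11111): 5 ones → 1
Block 4 (11111): 5 ones → 1
Block 5 (11101): 4 ones → 1

11111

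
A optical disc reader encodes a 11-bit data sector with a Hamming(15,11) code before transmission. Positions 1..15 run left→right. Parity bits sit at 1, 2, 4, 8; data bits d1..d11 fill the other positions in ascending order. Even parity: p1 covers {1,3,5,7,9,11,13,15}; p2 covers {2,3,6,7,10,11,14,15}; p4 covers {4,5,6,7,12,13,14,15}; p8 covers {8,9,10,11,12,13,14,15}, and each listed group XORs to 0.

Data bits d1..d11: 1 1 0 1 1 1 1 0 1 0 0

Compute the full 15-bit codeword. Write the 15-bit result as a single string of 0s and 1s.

Place data at non-parity positions: p1 p2 1 p4 1 0 1 p8 1 1 1 0 1 0 0
p1 (pos 1,3,5,7,9,11,13,15): XOR of data positions = 1⊕1⊕1⊕1⊕1⊕1⊕0 = 0
p2 (pos 2,3,6,7,10,11,14,15): XOR of data positions = 1⊕0⊕1⊕1⊕1⊕0⊕0 = 0
p4 (pos 4,5,6,7,12,13,14,15): XOR of data positions = 1⊕0⊕1⊕0⊕1⊕0⊕0 = 1
p8 (pos 8,9,10,11,12,13,14,15): XOR of data positions = 1⊕1⊕1⊕0⊕1⊕0⊕0 = 0
Codeword: 001110101110100

001110101110100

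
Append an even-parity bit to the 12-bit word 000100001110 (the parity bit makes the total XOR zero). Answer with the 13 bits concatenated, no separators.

0001000011100

XOR of the 12 data bits: 0⊕0⊕0⊕1⊕0⊕0⊕0⊕0⊕1⊕1⊕1⊕0 = 0
Parity bit = 0 (so all 13 bits XOR to 0).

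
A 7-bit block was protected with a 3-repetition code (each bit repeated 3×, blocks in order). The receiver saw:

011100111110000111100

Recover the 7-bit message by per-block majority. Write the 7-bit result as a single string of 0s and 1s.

1011010

Block 1 (011): 2 ones → 1
Block 2 (100): 1 one → 0
Block 3 (111): 3 ones → 1
Block 4 (110): 2 ones → 1
Block 5 (000): 0 ones → 0
Block 6 (111): 3 ones → 1
Block 7 (100): 1 one → 0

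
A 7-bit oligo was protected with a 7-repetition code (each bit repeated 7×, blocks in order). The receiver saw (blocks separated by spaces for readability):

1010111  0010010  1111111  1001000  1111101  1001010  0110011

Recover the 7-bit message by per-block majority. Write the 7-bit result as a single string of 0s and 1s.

Block 1 (1010111): 5 ones → 1
Block 2 (0010010): 2 ones → 0
Block 3 (1111111): 7 ones → 1
Block 4 (1001000): 2 ones → 0
Block 5 (1111101): 6 ones → 1
Block 6 (1001010): 3 ones → 0
Block 7 (0110011): 4 ones → 1

1010101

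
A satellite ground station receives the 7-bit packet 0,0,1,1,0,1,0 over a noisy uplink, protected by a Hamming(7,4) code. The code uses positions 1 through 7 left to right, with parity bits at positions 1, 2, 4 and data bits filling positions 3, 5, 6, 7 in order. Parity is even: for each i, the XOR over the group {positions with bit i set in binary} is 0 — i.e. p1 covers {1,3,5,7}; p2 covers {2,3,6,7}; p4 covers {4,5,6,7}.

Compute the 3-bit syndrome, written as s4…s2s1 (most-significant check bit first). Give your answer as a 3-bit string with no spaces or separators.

s1 (pos 1,3,5,7): 0⊕1⊕0⊕0 = 1
s2 (pos 2,3,6,7): 0⊕1⊕1⊕0 = 0
s4 (pos 4,5,6,7): 1⊕0⊕1⊕0 = 0
Syndrome s4…s1 = 001 → error at position 1.

001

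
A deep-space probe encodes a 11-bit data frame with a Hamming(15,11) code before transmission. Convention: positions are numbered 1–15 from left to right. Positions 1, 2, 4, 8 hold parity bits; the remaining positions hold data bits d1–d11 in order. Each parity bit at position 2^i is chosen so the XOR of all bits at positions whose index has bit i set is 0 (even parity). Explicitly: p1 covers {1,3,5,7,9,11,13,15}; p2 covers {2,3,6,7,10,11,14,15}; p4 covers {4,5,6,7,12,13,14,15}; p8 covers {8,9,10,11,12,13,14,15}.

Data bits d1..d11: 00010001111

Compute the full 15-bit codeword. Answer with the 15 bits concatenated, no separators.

110100100001111

Place data at non-parity positions: p1 p2 0 p4 0 0 1 p8 0 0 0 1 1 1 1
p1 (pos 1,3,5,7,9,11,13,15): XOR of data positions = 0⊕0⊕1⊕0⊕0⊕1⊕1 = 1
p2 (pos 2,3,6,7,10,11,14,15): XOR of data positions = 0⊕0⊕1⊕0⊕0⊕1⊕1 = 1
p4 (pos 4,5,6,7,12,13,14,15): XOR of data positions = 0⊕0⊕1⊕1⊕1⊕1⊕1 = 1
p8 (pos 8,9,10,11,12,13,14,15): XOR of data positions = 0⊕0⊕0⊕1⊕1⊕1⊕1 = 0
Codeword: 110100100001111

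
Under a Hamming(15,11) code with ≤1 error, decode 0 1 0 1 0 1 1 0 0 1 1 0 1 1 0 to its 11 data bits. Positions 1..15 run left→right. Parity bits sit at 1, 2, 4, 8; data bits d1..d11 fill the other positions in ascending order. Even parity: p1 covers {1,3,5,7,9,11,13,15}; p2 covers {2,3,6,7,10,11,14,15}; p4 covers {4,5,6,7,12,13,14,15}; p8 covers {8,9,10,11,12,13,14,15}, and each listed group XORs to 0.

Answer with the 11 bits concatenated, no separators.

01110110110

s1 (pos 1,3,5,7,9,11,13,15): 0⊕0⊕0⊕1⊕0⊕1⊕1⊕0 = 1
s2 (pos 2,3,6,7,10,11,14,15): 1⊕0⊕1⊕1⊕1⊕1⊕1⊕0 = 0
s4 (pos 4,5,6,7,12,13,14,15): 1⊕0⊕1⊕1⊕0⊕1⊕1⊕0 = 1
s8 (pos 8,9,10,11,12,13,14,15): 0⊕0⊕1⊕1⊕0⊕1⊕1⊕0 = 0
Syndrome s8…s1 = 0101 → error at position 5.
Flip position 5: 010101100110110 → 010111100110110
Read data bits from positions 3,5,6,7,9,10,11,12,13,14,15: 01110110110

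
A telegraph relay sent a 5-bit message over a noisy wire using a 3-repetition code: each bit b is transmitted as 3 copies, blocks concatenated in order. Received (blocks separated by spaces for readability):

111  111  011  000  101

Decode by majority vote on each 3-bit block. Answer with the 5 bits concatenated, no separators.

11101

Block 1 (111): 3 ones → 1
Block 2 (111): 3 ones → 1
Block 3 (011): 2 ones → 1
Block 4 (000): 0 ones → 0
Block 5 (101): 2 ones → 1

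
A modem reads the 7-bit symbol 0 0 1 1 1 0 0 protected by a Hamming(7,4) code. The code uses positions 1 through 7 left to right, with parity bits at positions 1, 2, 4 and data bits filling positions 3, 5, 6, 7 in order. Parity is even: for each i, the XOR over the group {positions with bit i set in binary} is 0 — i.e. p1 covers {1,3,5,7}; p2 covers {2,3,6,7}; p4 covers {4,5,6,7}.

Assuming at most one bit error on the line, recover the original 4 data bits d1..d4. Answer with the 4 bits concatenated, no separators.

1100

s1 (pos 1,3,5,7): 0⊕1⊕1⊕0 = 0
s2 (pos 2,3,6,7): 0⊕1⊕0⊕0 = 1
s4 (pos 4,5,6,7): 1⊕1⊕0⊕0 = 0
Syndrome s4…s1 = 010 → error at position 2.
Flip position 2: 0011100 → 0111100
Read data bits from positions 3,5,6,7: 1100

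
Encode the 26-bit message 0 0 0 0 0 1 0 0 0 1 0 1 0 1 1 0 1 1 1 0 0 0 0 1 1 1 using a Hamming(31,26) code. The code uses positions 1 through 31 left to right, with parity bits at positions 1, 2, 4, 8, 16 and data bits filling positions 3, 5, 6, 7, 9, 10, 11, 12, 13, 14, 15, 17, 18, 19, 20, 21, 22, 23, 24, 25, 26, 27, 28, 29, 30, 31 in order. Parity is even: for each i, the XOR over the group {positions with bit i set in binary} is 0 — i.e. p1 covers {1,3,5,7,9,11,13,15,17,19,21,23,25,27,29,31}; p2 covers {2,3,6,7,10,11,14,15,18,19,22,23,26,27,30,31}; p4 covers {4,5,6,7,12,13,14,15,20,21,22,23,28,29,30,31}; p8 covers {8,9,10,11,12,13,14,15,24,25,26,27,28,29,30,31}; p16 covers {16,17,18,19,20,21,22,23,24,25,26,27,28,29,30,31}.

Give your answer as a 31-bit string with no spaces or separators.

Place data at non-parity positions: p1 p2 0 p4 0 0 0 p8 0 1 0 0 0 1 0 p16 1 0 1 1 0 1 1 1 0 0 0 0 1 1 1
p1 (pos 1,3,5,7,9,11,13,15,17,19,21,23,25,27,29,31): XOR of data positions = 0⊕0⊕0⊕0⊕0⊕0⊕0⊕1⊕1⊕0⊕1⊕0⊕0⊕1⊕1 = 1
p2 (pos 2,3,6,7,10,11,14,15,18,19,22,23,26,27,30,31): XOR of data positions = 0⊕0⊕0⊕1⊕0⊕1⊕0⊕0⊕1⊕1⊕1⊕0⊕0⊕1⊕1 = 1
p4 (pos 4,5,6,7,12,13,14,15,20,21,22,23,28,29,30,31): XOR of data positions = 0⊕0⊕0⊕0⊕0⊕1⊕0⊕1⊕0⊕1⊕1⊕0⊕1⊕1⊕1 = 1
p8 (pos 8,9,10,11,12,13,14,15,24,25,26,27,28,29,30,31): XOR of data positions = 0⊕1⊕0⊕0⊕0⊕1⊕0⊕1⊕0⊕0⊕0⊕0⊕1⊕1⊕1 = 0
p16 (pos 16,17,18,19,20,21,22,23,24,25,26,27,28,29,30,31): XOR of data positions = 1⊕0⊕1⊕1⊕0⊕1⊕1⊕1⊕0⊕0⊕0⊕0⊕1⊕1⊕1 = 1
Codeword: 1101000001000101101101110000111

1101000001000101101101110000111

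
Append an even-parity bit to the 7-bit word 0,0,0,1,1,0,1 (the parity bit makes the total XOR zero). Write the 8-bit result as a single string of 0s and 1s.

XOR of the 7 data bits: 0⊕0⊕0⊕1⊕1⊕0⊕1 = 1
Parity bit = 1 (so all 8 bits XOR to 0).

00011011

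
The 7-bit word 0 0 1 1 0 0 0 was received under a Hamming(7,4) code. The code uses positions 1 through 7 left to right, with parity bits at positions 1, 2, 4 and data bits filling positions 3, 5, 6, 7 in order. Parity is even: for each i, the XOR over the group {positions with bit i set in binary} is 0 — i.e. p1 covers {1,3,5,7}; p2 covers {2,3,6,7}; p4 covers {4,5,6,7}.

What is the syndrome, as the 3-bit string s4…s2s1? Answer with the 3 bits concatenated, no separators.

s1 (pos 1,3,5,7): 0⊕1⊕0⊕0 = 1
s2 (pos 2,3,6,7): 0⊕1⊕0⊕0 = 1
s4 (pos 4,5,6,7): 1⊕0⊕0⊕0 = 1
Syndrome s4…s1 = 111 → error at position 7.

111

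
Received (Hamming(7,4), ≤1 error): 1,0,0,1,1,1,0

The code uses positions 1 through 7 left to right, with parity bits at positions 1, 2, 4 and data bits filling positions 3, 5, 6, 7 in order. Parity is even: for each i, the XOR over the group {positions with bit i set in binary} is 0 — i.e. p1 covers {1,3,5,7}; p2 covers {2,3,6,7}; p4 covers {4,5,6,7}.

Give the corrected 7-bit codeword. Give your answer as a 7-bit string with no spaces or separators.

s1 (pos 1,3,5,7): 1⊕0⊕1⊕0 = 0
s2 (pos 2,3,6,7): 0⊕0⊕1⊕0 = 1
s4 (pos 4,5,6,7): 1⊕1⊕1⊕0 = 1
Syndrome s4…s1 = 110 → error at position 6.
Flip position 6: 1001110 → 1001100

1001100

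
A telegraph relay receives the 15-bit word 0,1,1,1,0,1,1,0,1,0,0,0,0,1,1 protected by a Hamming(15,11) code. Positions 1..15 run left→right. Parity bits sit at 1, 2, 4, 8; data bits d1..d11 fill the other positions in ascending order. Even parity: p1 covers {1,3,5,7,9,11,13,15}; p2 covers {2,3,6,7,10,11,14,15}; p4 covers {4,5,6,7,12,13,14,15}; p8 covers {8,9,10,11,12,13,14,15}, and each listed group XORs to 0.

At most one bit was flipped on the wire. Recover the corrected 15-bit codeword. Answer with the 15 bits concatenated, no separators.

011101101001011

s1 (pos 1,3,5,7,9,11,13,15): 0⊕1⊕0⊕1⊕1⊕0⊕0⊕1 = 0
s2 (pos 2,3,6,7,10,11,14,15): 1⊕1⊕1⊕1⊕0⊕0⊕1⊕1 = 0
s4 (pos 4,5,6,7,12,13,14,15): 1⊕0⊕1⊕1⊕0⊕0⊕1⊕1 = 1
s8 (pos 8,9,10,11,12,13,14,15): 0⊕1⊕0⊕0⊕0⊕0⊕1⊕1 = 1
Syndrome s8…s1 = 1100 → error at position 12.
Flip position 12: 011101101000011 → 011101101001011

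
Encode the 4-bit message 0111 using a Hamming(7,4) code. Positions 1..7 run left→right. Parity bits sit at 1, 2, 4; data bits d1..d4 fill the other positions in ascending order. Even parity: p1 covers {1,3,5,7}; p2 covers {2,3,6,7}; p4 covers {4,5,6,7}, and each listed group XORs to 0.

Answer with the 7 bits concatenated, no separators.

Place data at non-parity positions: p1 p2 0 p4 1 1 1
p1 (pos 1,3,5,7): XOR of data positions = 0⊕1⊕1 = 0
p2 (pos 2,3,6,7): XOR of data positions = 0⊕1⊕1 = 0
p4 (pos 4,5,6,7): XOR of data positions = 1⊕1⊕1 = 1
Codeword: 0001111

0001111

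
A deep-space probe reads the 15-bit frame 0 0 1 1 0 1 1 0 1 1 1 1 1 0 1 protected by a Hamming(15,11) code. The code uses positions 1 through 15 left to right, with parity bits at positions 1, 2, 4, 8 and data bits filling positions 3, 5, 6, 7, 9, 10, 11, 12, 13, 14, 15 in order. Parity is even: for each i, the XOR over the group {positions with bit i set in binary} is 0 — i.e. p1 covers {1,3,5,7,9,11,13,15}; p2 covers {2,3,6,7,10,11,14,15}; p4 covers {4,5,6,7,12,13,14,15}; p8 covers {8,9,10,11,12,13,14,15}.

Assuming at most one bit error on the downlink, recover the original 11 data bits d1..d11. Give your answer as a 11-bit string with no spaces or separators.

s1 (pos 1,3,5,7,9,11,13,15): 0⊕1⊕0⊕1⊕1⊕1⊕1⊕1 = 0
s2 (pos 2,3,6,7,10,11,14,15): 0⊕1⊕1⊕1⊕1⊕1⊕0⊕1 = 0
s4 (pos 4,5,6,7,12,13,14,15): 1⊕0⊕1⊕1⊕1⊕1⊕0⊕1 = 0
s8 (pos 8,9,10,11,12,13,14,15): 0⊕1⊕1⊕1⊕1⊕1⊕0⊕1 = 0
Syndrome s8…s1 = 0000 → no error.
Read data bits from positions 3,5,6,7,9,10,11,12,13,14,15: 10111111101

10111111101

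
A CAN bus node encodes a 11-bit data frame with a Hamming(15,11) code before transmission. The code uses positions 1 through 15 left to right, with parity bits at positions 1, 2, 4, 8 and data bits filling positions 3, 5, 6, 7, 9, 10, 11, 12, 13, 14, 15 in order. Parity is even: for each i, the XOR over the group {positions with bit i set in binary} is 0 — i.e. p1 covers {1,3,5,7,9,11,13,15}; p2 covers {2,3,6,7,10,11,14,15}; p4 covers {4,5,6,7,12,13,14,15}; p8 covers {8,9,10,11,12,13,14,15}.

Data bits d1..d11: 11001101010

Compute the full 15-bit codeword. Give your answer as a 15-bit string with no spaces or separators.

Place data at non-parity positions: p1 p2 1 p4 1 0 0 p8 1 1 0 1 0 1 0
p1 (pos 1,3,5,7,9,11,13,15): XOR of data positions = 1⊕1⊕0⊕1⊕0⊕0⊕0 = 1
p2 (pos 2,3,6,7,10,11,14,15): XOR of data positions = 1⊕0⊕0⊕1⊕0⊕1⊕0 = 1
p4 (pos 4,5,6,7,12,13,14,15): XOR of data positions = 1⊕0⊕0⊕1⊕0⊕1⊕0 = 1
p8 (pos 8,9,10,11,12,13,14,15): XOR of data positions = 1⊕1⊕0⊕1⊕0⊕1⊕0 = 0
Codeword: 111110001101010

111110001101010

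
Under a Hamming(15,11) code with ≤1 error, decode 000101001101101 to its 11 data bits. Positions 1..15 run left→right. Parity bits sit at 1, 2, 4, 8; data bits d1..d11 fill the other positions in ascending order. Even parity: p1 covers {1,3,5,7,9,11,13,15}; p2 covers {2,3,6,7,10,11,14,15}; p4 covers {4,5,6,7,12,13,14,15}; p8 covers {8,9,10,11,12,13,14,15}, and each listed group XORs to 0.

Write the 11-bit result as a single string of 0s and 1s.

s1 (pos 1,3,5,7,9,11,13,15): 0⊕0⊕0⊕0⊕1⊕0⊕1⊕1 = 1
s2 (pos 2,3,6,7,10,11,14,15): 0⊕0⊕1⊕0⊕1⊕0⊕0⊕1 = 1
s4 (pos 4,5,6,7,12,13,14,15): 1⊕0⊕1⊕0⊕1⊕1⊕0⊕1 = 1
s8 (pos 8,9,10,11,12,13,14,15): 0⊕1⊕1⊕0⊕1⊕1⊕0⊕1 = 1
Syndrome s8…s1 = 1111 → error at position 15.
Flip position 15: 000101001101101 → 000101001101100
Read data bits from positions 3,5,6,7,9,10,11,12,13,14,15: 00101101100

00101101100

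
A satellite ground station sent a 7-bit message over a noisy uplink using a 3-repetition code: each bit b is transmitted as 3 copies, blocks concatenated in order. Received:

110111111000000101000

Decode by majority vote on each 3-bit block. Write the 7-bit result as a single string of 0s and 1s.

Block 1 (110): 2 ones → 1
Block 2 (111): 3 ones → 1
Block 3 (111): 3 ones → 1
Block 4 (000): 0 ones → 0
Block 5 (000): 0 ones → 0
Block 6 (101): 2 ones → 1
Block 7 (000): 0 ones → 0

1110010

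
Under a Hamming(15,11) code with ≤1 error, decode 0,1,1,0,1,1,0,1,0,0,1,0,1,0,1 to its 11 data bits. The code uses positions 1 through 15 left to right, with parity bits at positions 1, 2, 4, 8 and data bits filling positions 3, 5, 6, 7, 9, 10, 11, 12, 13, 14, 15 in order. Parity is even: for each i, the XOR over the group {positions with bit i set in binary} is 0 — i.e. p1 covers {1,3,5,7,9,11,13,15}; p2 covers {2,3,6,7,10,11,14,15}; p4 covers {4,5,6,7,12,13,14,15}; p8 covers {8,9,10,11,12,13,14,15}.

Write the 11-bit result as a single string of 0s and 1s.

s1 (pos 1,3,5,7,9,11,13,15): 0⊕1⊕1⊕0⊕0⊕1⊕1⊕1 = 1
s2 (pos 2,3,6,7,10,11,14,15): 1⊕1⊕1⊕0⊕0⊕1⊕0⊕1 = 1
s4 (pos 4,5,6,7,12,13,14,15): 0⊕1⊕1⊕0⊕0⊕1⊕0⊕1 = 0
s8 (pos 8,9,10,11,12,13,14,15): 1⊕0⊕0⊕1⊕0⊕1⊕0⊕1 = 0
Syndrome s8…s1 = 0011 → error at position 3.
Flip position 3: 011011010010101 → 010011010010101
Read data bits from positions 3,5,6,7,9,10,11,12,13,14,15: 01100010101

01100010101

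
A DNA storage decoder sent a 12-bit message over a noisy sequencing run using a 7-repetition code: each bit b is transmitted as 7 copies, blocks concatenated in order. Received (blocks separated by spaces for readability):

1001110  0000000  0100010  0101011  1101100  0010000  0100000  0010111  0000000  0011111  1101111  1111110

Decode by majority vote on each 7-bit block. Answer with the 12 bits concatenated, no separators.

100110010111

Block 1 (1001110): 4 ones → 1
Block 2 (0000000): 0 ones → 0
Block 3 (0100010): 2 ones → 0
Block 4 (0101011): 4 ones → 1
Block 5 (1101100): 4 ones → 1
Block 6 (0010000): 1 one → 0
Block 7 (0100000): 1 one → 0
Block 8 (0010111): 4 ones → 1
Block 9 (0000000): 0 ones → 0
Block 10 (0011111): 5 ones → 1
Block 11 (1101111): 6 ones → 1
Block 12 (1111110): 6 ones → 1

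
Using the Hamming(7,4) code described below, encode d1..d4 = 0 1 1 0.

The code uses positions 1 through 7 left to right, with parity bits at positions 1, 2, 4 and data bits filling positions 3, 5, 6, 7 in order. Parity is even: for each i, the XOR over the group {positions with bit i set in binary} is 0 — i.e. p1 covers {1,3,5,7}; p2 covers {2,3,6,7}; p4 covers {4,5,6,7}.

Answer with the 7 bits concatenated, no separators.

Place data at non-parity positions: p1 p2 0 p4 1 1 0
p1 (pos 1,3,5,7): XOR of data positions = 0⊕1⊕0 = 1
p2 (pos 2,3,6,7): XOR of data positions = 0⊕1⊕0 = 1
p4 (pos 4,5,6,7): XOR of data positions = 1⊕1⊕0 = 0
Codeword: 1100110

1100110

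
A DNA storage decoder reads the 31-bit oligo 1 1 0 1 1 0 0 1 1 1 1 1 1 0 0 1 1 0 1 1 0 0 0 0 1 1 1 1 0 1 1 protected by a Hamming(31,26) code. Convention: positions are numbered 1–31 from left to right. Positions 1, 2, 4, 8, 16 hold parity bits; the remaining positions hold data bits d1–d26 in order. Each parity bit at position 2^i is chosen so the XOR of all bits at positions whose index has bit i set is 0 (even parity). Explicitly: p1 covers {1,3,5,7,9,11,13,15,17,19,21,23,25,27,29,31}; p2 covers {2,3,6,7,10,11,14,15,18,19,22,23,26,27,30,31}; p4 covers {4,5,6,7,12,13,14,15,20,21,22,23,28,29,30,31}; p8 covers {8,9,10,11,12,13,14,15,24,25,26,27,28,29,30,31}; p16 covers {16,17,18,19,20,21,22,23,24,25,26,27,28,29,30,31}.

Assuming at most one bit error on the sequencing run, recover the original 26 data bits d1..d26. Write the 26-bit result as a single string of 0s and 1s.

01001111100101100001111011

s1 (pos 1,3,5,7,9,11,13,15,17,19,21,23,25,27,29,31): 1⊕0⊕1⊕0⊕1⊕1⊕1⊕0⊕1⊕1⊕0⊕0⊕1⊕1⊕0⊕1 = 0
s2 (pos 2,3,6,7,10,11,14,15,18,19,22,23,26,27,30,31): 1⊕0⊕0⊕0⊕1⊕1⊕0⊕0⊕0⊕1⊕0⊕0⊕1⊕1⊕1⊕1 = 0
s4 (pos 4,5,6,7,12,13,14,15,20,21,22,23,28,29,30,31): 1⊕1⊕0⊕0⊕1⊕1⊕0⊕0⊕1⊕0⊕0⊕0⊕1⊕0⊕1⊕1 = 0
s8 (pos 8,9,10,11,12,13,14,15,24,25,26,27,28,29,30,31): 1⊕1⊕1⊕1⊕1⊕1⊕0⊕0⊕0⊕1⊕1⊕1⊕1⊕0⊕1⊕1 = 0
s16 (pos 16,17,18,19,20,21,22,23,24,25,26,27,28,29,30,31): 1⊕1⊕0⊕1⊕1⊕0⊕0⊕0⊕0⊕1⊕1⊕1⊕1⊕0⊕1⊕1 = 0
Syndrome s16…s1 = 00000 → no error.
Read data bits from positions 3,5,6,7,9,10,11,12,13,14,15,17,18,19,20,21,22,23,24,25,26,27,28,29,30,31: 01001111100101100001111011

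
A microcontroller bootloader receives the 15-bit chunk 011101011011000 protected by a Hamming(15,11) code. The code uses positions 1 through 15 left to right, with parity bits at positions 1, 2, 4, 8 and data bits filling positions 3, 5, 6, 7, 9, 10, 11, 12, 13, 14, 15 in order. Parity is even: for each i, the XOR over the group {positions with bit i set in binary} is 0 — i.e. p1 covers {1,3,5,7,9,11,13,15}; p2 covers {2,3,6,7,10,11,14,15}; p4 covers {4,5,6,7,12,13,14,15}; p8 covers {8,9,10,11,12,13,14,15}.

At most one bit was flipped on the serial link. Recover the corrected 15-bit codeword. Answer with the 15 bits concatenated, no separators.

s1 (pos 1,3,5,7,9,11,13,15): 0⊕1⊕0⊕0⊕1⊕1⊕0⊕0 = 1
s2 (pos 2,3,6,7,10,11,14,15): 1⊕1⊕1⊕0⊕0⊕1⊕0⊕0 = 0
s4 (pos 4,5,6,7,12,13,14,15): 1⊕0⊕1⊕0⊕1⊕0⊕0⊕0 = 1
s8 (pos 8,9,10,11,12,13,14,15): 1⊕1⊕0⊕1⊕1⊕0⊕0⊕0 = 0
Syndrome s8…s1 = 0101 → error at position 5.
Flip position 5: 011101011011000 → 011111011011000

011111011011000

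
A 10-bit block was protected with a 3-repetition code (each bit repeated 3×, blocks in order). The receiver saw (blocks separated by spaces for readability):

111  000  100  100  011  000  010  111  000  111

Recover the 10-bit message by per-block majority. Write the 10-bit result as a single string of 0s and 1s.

Block 1 (111): 3 ones → 1
Block 2 (000): 0 ones → 0
Block 3 (100): 1 one → 0
Block 4 (100): 1 one → 0
Block 5 (011): 2 ones → 1
Block 6 (000): 0 ones → 0
Block 7 (010): 1 one → 0
Block 8 (111): 3 ones → 1
Block 9 (000): 0 ones → 0
Block 10 (111): 3 ones → 1

1000100101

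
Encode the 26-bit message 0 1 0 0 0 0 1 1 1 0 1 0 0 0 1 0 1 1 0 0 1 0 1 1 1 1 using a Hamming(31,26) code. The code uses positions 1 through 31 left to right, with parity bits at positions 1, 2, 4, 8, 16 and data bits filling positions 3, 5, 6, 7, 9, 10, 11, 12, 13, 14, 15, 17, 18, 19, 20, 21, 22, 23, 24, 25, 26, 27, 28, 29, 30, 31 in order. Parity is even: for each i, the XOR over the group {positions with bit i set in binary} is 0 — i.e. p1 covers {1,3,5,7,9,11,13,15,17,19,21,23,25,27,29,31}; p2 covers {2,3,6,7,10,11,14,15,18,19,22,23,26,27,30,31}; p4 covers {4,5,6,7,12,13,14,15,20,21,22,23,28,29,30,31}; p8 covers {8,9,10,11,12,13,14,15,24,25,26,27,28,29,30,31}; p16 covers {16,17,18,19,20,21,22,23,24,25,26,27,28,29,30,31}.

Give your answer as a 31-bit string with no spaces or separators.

Place data at non-parity positions: p1 p2 0 p4 1 0 0 p8 0 0 1 1 1 0 1 p16 0 0 0 1 0 1 1 0 0 1 0 1 1 1 1
p1 (pos 1,3,5,7,9,11,13,15,17,19,21,23,25,27,29,31): XOR of data positions = 0⊕1⊕0⊕0⊕1⊕1⊕1⊕0⊕0⊕0⊕1⊕0⊕0⊕1⊕1 = 1
p2 (pos 2,3,6,7,10,11,14,15,18,19,22,23,26,27,30,31): XOR of data positions = 0⊕0⊕0⊕0⊕1⊕0⊕1⊕0⊕0⊕1⊕1⊕1⊕0⊕1⊕1 = 1
p4 (pos 4,5,6,7,12,13,14,15,20,21,22,23,28,29,30,31): XOR of data positions = 1⊕0⊕0⊕1⊕1⊕0⊕1⊕1⊕0⊕1⊕1⊕1⊕1⊕1⊕1 = 1
p8 (pos 8,9,10,11,12,13,14,15,24,25,26,27,28,29,30,31): XOR of data positions = 0⊕0⊕1⊕1⊕1⊕0⊕1⊕0⊕0⊕1⊕0⊕1⊕1⊕1⊕1 = 1
p16 (pos 16,17,18,19,20,21,22,23,24,25,26,27,28,29,30,31): XOR of data positions = 0⊕0⊕0⊕1⊕0⊕1⊕1⊕0⊕0⊕1⊕0⊕1⊕1⊕1⊕1 = 0
Codeword: 1101100100111010000101100101111

1101100100111010000101100101111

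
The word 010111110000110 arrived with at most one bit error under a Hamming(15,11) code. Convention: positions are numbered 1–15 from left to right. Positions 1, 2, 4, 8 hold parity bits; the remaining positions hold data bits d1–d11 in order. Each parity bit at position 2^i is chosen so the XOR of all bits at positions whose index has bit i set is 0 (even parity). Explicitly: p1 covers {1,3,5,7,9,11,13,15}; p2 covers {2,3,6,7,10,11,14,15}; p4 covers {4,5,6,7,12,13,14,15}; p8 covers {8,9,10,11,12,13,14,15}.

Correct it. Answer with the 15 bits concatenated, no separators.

010111111000110

s1 (pos 1,3,5,7,9,11,13,15): 0⊕0⊕1⊕1⊕0⊕0⊕1⊕0 = 1
s2 (pos 2,3,6,7,10,11,14,15): 1⊕0⊕1⊕1⊕0⊕0⊕1⊕0 = 0
s4 (pos 4,5,6,7,12,13,14,15): 1⊕1⊕1⊕1⊕0⊕1⊕1⊕0 = 0
s8 (pos 8,9,10,11,12,13,14,15): 1⊕0⊕0⊕0⊕0⊕1⊕1⊕0 = 1
Syndrome s8…s1 = 1001 → error at position 9.
Flip position 9: 010111110000110 → 010111111000110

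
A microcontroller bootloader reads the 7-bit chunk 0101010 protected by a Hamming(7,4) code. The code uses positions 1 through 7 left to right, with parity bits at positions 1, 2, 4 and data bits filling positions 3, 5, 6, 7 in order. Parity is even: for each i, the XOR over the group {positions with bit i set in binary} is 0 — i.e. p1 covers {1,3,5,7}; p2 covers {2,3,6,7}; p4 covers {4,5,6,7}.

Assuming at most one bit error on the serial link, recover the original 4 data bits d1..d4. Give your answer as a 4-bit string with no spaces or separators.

0010

s1 (pos 1,3,5,7): 0⊕0⊕0⊕0 = 0
s2 (pos 2,3,6,7): 1⊕0⊕1⊕0 = 0
s4 (pos 4,5,6,7): 1⊕0⊕1⊕0 = 0
Syndrome s4…s1 = 000 → no error.
Read data bits from positions 3,5,6,7: 0010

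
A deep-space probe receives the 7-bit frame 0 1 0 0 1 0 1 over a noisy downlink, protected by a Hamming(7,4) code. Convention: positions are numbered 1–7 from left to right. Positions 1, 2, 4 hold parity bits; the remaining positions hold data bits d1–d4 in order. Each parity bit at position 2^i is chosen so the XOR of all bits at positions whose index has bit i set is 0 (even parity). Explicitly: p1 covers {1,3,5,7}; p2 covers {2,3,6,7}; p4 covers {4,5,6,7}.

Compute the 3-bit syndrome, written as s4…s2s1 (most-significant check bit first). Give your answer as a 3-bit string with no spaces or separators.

000

s1 (pos 1,3,5,7): 0⊕0⊕1⊕1 = 0
s2 (pos 2,3,6,7): 1⊕0⊕0⊕1 = 0
s4 (pos 4,5,6,7): 0⊕1⊕0⊕1 = 0
Syndrome s4…s1 = 000 → no error.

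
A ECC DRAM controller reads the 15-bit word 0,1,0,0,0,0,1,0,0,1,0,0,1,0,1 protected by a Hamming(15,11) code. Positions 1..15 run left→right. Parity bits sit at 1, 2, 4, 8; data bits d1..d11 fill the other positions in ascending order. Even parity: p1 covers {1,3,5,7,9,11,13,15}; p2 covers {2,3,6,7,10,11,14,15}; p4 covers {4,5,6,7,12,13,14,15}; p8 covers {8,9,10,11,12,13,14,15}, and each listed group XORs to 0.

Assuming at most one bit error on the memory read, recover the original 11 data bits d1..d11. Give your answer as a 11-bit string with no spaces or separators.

00010100001

s1 (pos 1,3,5,7,9,11,13,15): 0⊕0⊕0⊕1⊕0⊕0⊕1⊕1 = 1
s2 (pos 2,3,6,7,10,11,14,15): 1⊕0⊕0⊕1⊕1⊕0⊕0⊕1 = 0
s4 (pos 4,5,6,7,12,13,14,15): 0⊕0⊕0⊕1⊕0⊕1⊕0⊕1 = 1
s8 (pos 8,9,10,11,12,13,14,15): 0⊕0⊕1⊕0⊕0⊕1⊕0⊕1 = 1
Syndrome s8…s1 = 1101 → error at position 13.
Flip position 13: 010000100100101 → 010000100100001
Read data bits from positions 3,5,6,7,9,10,11,12,13,14,15: 00010100001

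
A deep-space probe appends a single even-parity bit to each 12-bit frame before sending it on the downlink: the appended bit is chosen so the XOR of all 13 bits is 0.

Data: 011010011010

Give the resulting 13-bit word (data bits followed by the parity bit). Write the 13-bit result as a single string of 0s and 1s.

XOR of the 12 data bits: 0⊕1⊕1⊕0⊕1⊕0⊕0⊕1⊕1⊕0⊕1⊕0 = 0
Parity bit = 0 (so all 13 bits XOR to 0).

0110100110100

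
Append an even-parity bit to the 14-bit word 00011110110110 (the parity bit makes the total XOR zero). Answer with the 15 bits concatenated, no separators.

XOR of the 14 data bits: 0⊕0⊕0⊕1⊕1⊕1⊕1⊕0⊕1⊕1⊕0⊕1⊕1⊕0 = 0
Parity bit = 0 (so all 15 bits XOR to 0).

000111101101100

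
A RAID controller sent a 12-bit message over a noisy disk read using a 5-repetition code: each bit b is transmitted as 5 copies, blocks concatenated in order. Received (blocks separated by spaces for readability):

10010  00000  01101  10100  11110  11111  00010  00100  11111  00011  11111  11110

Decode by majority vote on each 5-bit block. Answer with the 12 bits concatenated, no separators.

Block 1 (10010): 2 ones → 0
Block 2 (00000): 0 ones → 0
Block 3 (01101): 3 ones → 1
Block 4 (10100): 2 ones → 0
Block 5 (11110): 4 ones → 1
Block 6 (11111): 5 ones → 1
Block 7 (00010): 1 one → 0
Block 8 (00100): 1 one → 0
Block 9 (11111): 5 ones → 1
Block 10 (00011): 2 ones → 0
Block 11 (11111): 5 ones → 1
Block 12 (11110): 4 ones → 1

001011001011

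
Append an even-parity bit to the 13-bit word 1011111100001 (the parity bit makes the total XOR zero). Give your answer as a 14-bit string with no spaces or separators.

XOR of the 13 data bits: 1⊕0⊕1⊕1⊕1⊕1⊕1⊕1⊕0⊕0⊕0⊕0⊕1 = 0
Parity bit = 0 (so all 14 bits XOR to 0).

10111111000010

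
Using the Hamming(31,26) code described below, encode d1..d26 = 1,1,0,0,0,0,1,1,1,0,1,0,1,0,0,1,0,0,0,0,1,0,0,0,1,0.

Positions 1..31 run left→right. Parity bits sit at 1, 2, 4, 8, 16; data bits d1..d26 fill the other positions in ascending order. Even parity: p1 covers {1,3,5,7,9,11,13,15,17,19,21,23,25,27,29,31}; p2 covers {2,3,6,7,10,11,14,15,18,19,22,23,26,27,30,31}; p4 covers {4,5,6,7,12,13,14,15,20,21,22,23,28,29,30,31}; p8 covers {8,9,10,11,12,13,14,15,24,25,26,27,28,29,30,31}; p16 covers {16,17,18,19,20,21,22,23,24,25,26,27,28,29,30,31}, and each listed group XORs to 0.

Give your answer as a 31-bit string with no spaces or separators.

0010100000111010010010000100010

Place data at non-parity positions: p1 p2 1 p4 1 0 0 p8 0 0 1 1 1 0 1 p16 0 1 0 0 1 0 0 0 0 1 0 0 0 1 0
p1 (pos 1,3,5,7,9,11,13,15,17,19,21,23,25,27,29,31): XOR of data positions = 1⊕1⊕0⊕0⊕1⊕1⊕1⊕0⊕0⊕1⊕0⊕0⊕0⊕0⊕0 = 0
p2 (pos 2,3,6,7,10,11,14,15,18,19,22,23,26,27,30,31): XOR of data positions = 1⊕0⊕0⊕0⊕1⊕0⊕1⊕1⊕0⊕0⊕0⊕1⊕0⊕1⊕0 = 0
p4 (pos 4,5,6,7,12,13,14,15,20,21,22,23,28,29,30,31): XOR of data positions = 1⊕0⊕0⊕1⊕1⊕0⊕1⊕0⊕1⊕0⊕0⊕0⊕0⊕1⊕0 = 0
p8 (pos 8,9,10,11,12,13,14,15,24,25,26,27,28,29,30,31): XOR of data positions = 0⊕0⊕1⊕1⊕1⊕0⊕1⊕0⊕0⊕1⊕0⊕0⊕0⊕1⊕0 = 0
p16 (pos 16,17,18,19,20,21,22,23,24,25,26,27,28,29,30,31): XOR of data positions = 0⊕1⊕0⊕0⊕1⊕0⊕0⊕0⊕0⊕1⊕0⊕0⊕0⊕1⊕0 = 0
Codeword: 0010100000111010010010000100010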